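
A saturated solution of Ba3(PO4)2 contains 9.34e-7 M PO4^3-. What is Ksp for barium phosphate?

Ksp ≈ 2.40 x 10^-30

Ba3(PO4)2(s) <=> 3 Ba^2+ + 2 PO4^3-
Stoichiometry gives [Ba^2+] = (3/2)[PO4^3-] = 1.401 x 10^-6 M.
Ksp = [Ba^2+]^3[PO4^3-]^2
Ksp = (1.401 × 10^-6)^3 × (9.34 × 10^-7)^2 = 2.40 × 10^-30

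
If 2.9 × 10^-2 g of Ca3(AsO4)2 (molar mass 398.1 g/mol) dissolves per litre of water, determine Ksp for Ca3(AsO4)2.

Ksp ≈ 2.2e-19

Molar solubility s = (2.9 x 10^-2 g/L) / (398.1 g/mol) = 7.28 × 10^-5 M.
Ca3(AsO4)2(s) ⇌ 3 Ca^2+(aq) + 2 AsO4^3-(aq)
With molar solubility s: [Ca^2+] = 3s, [AsO4^3-] = 2s.
Ksp = [Ca^2+]^3[AsO4^3-]^2
So Ksp = (3s)^3 × (2s)^2 = 108s^5
With s = 7.28 x 10^-5: Ksp = 2.2 × 10^-19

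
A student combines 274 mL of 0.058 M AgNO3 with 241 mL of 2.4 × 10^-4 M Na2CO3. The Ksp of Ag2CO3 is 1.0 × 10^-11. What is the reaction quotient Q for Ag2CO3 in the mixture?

Q = 1.1e-7

Total volume = 274 + 241 = 515 mL.
[Ag^+] = 5.8 × 10^-2 × (274/515) = 3.09 × 10^-2 M
[CO3^2-] = 2.4 × 10^-4 × (241/515) = 1.12 × 10^-4 M
Ag2CO3(s) ⇌ 2 Ag^+ + CO3^2-, so Q = [Ag^+]^2[CO3^2-]
Q = (3.09 × 10^-2)^2(1.12 × 10^-4) = 1.1 × 10^-7
Q > Ksp, so Ag2CO3 will precipitate.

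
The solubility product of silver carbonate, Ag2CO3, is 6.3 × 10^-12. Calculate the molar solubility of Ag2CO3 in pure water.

1.2 × 10^-4 M

Ag2CO3(s) ⇌ 2 Ag^+(aq) + CO3^2-(aq)
Ksp = [Ag^+]^2[CO3^2-]
With molar solubility s: [Ag^+] = 2s, [CO3^2-] = s.
Ksp = (2s)^2s = 4s^3
s^3 = 6.3 × 10^-12 / 4, so s = 1.2 × 10^-4 M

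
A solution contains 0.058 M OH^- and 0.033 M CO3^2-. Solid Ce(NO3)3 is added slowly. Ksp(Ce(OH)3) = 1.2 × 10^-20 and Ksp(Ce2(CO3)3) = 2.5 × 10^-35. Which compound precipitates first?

Ce(OH)3

Each salt begins to precipitate when Q = Ksp, i.e. when [Ce^3+] reaches its threshold.
For Ce(OH)3: 1.2 × 10^-20 = (0.058)^3 × [Ce^3+]  ⇒  [Ce^3+] = 6.2 x 10^-17 M.
For Ce2(CO3)3: 2.5 × 10^-35 = (0.033)^3 × [Ce^3+]^2  ⇒  [Ce^3+] = 8.3 × 10^-16 M.
The salt with the lower threshold [Ce^3+] precipitates first: Ce(OH)3.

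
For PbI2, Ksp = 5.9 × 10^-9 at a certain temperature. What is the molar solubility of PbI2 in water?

PbI2(s) <=> Pb^2+(aq) + 2 I^-(aq)
Ksp = [Pb^2+][I^-]^2
With molar solubility s: [Pb^2+] = s, [I^-] = 2s.
Substituting: Ksp = s(2s)^2 = 4s^3
s = (5.9 × 10^-9 / 4)^(1/3) = 1.1 × 10^-3 M

s = 1.1 x 10^-3 M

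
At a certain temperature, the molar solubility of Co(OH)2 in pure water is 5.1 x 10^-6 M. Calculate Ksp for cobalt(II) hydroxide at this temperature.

Ksp = 5.3 × 10^-16

Co(OH)2(s) <=> Co^2+(aq) + 2 OH^-(aq)
With molar solubility s: [Co^2+] = s, [OH^-] = 2s.
Ksp = [Co^2+][OH^-]^2
So Ksp = s × (2s)^2 = 4s^3
Ksp = 4 × (5.1 × 10^-6)^3 = 5.3 × 10^-16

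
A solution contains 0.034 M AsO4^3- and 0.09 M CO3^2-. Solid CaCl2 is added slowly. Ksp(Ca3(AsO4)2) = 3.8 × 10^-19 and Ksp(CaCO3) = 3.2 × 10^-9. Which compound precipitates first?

Precipitation of each salt starts when its ion product equals its Ksp.
For Ca3(AsO4)2: 3.8 × 10^-19 = (0.034)^2 × [Ca^2+]^3  ⇒  [Ca^2+] = 6.9 × 10^-6 M.
For CaCO3: 3.2 × 10^-9 = 0.09 × [Ca^2+]  ⇒  [Ca^2+] = 3.6 × 10^-8 M.
The salt with the lower threshold [Ca^2+] precipitates first: CaCO3.

CaCO3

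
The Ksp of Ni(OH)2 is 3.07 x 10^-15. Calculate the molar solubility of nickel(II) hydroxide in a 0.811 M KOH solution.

Ni(OH)2(s) <=> Ni^2+(aq) + 2 OH^-(aq)
Ksp = [Ni^2+][OH^-]^2
If s mol/L dissolves here, [Ni^2+] = s, [OH^-] = 0.811 + 2s ≈ 0.811 (common-ion effect: OH^- is already 0.811 M).
Ksp ≈ s × (0.811)^2
s = 4.67 × 10^-15 M
Check: 2s = 9.3 × 10^-15 ≪ 0.811, so the approximation is valid.

4.67 × 10^-15 M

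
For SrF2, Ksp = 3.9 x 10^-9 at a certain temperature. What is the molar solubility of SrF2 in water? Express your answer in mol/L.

SrF2(s) ⇌ Sr^2+(aq) + 2 F^-(aq)
Ksp = [Sr^2+][F^-]^2
With molar solubility s: [Sr^2+] = s, [F^-] = 2s.
Ksp = s(2s)^2 = 4s^3
Solving, s = (3.9 x 10^-9/4)^(1/3) = 9.9 x 10^-4 M

s = 9.9 × 10^-4 M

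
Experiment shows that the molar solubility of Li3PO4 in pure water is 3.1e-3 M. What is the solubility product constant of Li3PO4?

Li3PO4(s) ⇌ 3 Li^+(aq) + PO4^3-(aq)
For each mole of Li3PO4 that dissolves: [Li^+] = 3s, [PO4^3-] = s.
Ksp = [Li^+]^3[PO4^3-]
Ksp = (3s)^3s = 27s^4
With s = 3.1 × 10^-3: Ksp = 2.5 × 10^-9

2.5e-9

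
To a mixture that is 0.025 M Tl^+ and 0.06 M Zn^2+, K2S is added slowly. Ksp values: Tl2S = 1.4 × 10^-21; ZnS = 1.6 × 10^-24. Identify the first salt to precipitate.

ZnS

Each salt begins to precipitate when Q = Ksp, i.e. when [S^2-] reaches its threshold.
For Tl2S: 1.4 × 10^-21 = (0.025)^2 × [S^2-]  ⇒  [S^2-] = 2.2 x 10^-18 M.
For ZnS: 1.6 × 10^-24 = 0.06 × [S^2-]  ⇒  [S^2-] = 2.7 x 10^-23 M.
The salt with the lower threshold [S^2-] precipitates first: ZnS.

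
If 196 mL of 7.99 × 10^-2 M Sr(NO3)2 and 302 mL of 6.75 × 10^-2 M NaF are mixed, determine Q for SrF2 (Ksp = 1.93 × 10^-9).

Q = 5.27 × 10^-5

Total volume = 196 + 302 = 498 mL.
[Sr^2+] = 7.99 x 10^-2 × (196/498) = 3.145 x 10^-2 M
[F^-] = 6.75 × 10^-2 × (302/498) = 4.093 × 10^-2 M
SrF2(s) <=> Sr^2+ + 2 F^-, so Q = [Sr^2+][F^-]^2
Q = (3.145 × 10^-2)(4.093 x 10^-2)^2 = 5.27 x 10^-5
Q > Ksp, so SrF2 will precipitate.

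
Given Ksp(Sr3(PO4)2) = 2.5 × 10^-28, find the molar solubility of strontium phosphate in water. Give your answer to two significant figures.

1.2 × 10^-6 M

Sr3(PO4)2(s) <=> 3 Sr^2+ + 2 PO4^3-
Ksp = [Sr^2+]^3[PO4^3-]^2
If s mol/L of Sr3(PO4)2 dissolves, [Sr^2+] = 3s and [PO4^3-] = 2s.
So Ksp = (3s)^3 × (2s)^2 = 108s^5
s^5 = 2.5 × 10^-28 / 108, so s = 1.2 × 10^-6 M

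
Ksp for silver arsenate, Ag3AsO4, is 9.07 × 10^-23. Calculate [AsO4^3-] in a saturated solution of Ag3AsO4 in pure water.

[AsO4^3-] = 1.35 × 10^-6 M

Ag3AsO4(s) ⇌ 3 Ag^+ + AsO4^3-
Ksp = [Ag^+]^3[AsO4^3-]
With molar solubility s: [Ag^+] = 3s, [AsO4^3-] = s.
Substituting: Ksp = (3s)^3s = 27s^4
Solving, s = (9.07 × 10^-23/27)^(1/4) = 1.354 × 10^-6 M
[AsO4^3-] = s = 1.35 × 10^-6 M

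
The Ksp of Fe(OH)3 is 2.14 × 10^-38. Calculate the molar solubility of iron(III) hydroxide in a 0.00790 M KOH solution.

4.34e-32 M

Fe(OH)3(s) ⇌ Fe^3+ + 3 OH^-
Ksp = [Fe^3+][OH^-]^3
Let s be the molar solubility in this solution. [Fe^3+] = s, [OH^-] = 0.00790 + 3s ≈ 0.00790 (common-ion effect: OH^- is already 0.00790 M).
Ksp ≈ s × (0.00790)^3
s = 4.34 × 10^-32 M
Check: 3s = 1.3 x 10^-31 ≪ 0.00790, so the approximation is valid.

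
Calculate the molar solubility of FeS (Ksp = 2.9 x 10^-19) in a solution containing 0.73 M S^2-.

s ≈ 4.0 × 10^-19 M

FeS(s) ⇌ Fe^2+ + S^2-
Ksp = [Fe^2+][S^2-]
Let s be the molar solubility in this solution. [Fe^2+] = s, [S^2-] = 0.73 + s ≈ 0.73 (since the S^2- already present dominates).
Ksp ≈ s × 0.73
s = 4.0 x 10^-19 M
Check: s = 4.0 x 10^-19 ≪ 0.73, so the approximation is valid.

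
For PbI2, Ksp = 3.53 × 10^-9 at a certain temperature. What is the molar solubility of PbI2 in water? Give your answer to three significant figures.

PbI2(s) ⇌ Pb^2+ + 2 I^-
Ksp = [Pb^2+][I^-]^2
With molar solubility s: [Pb^2+] = s, [I^-] = 2s.
Ksp = s(2s)^2 = 4s^3
Solving, s = (3.53 × 10^-9/4)^(1/3) = 9.59 × 10^-4 M

s ≈ 9.59 × 10^-4 M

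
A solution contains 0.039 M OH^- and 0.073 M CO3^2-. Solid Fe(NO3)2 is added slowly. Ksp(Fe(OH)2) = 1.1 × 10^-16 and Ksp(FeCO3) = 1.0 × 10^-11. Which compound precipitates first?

Precipitation of each salt starts when its ion product equals its Ksp.
For Fe(OH)2: 1.1 × 10^-16 = (0.039)^2 × [Fe^2+]  ⇒  [Fe^2+] = 7.2 × 10^-14 M.
For FeCO3: 1.0 × 10^-11 = 0.073 × [Fe^2+]  ⇒  [Fe^2+] = 1.4 × 10^-10 M.
The salt with the lower threshold [Fe^2+] precipitates first: Fe(OH)2.

Fe(OH)2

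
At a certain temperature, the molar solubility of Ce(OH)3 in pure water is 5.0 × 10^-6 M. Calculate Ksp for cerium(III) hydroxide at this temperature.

Ce(OH)3(s) ⇌ Ce^3+(aq) + 3 OH^-(aq)
With molar solubility s: [Ce^3+] = s, [OH^-] = 3s.
Ksp = [Ce^3+][OH^-]^3
So Ksp = s × (3s)^3 = 27s^4
Ksp = 27 × (5.0 x 10^-6)^4 = 1.7 x 10^-20

1.7 × 10^-20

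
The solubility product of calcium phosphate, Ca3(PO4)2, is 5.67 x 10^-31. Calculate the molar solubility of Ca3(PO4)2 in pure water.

s = 3.50 x 10^-7 M

Ca3(PO4)2(s) <=> 3 Ca^2+(aq) + 2 PO4^3-(aq)
Ksp = [Ca^2+]^3[PO4^3-]^2
Let s = molar solubility. Then [Ca^2+] = 3s and [PO4^3-] = 2s.
Ksp = (3s)^3(2s)^2 = 108s^5
s^5 = 5.67 x 10^-31 / 108, so s = 3.50 x 10^-7 M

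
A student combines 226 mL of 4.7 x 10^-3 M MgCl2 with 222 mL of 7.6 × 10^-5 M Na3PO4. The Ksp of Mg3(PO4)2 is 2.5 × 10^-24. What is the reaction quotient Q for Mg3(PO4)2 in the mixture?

Q = 1.9 × 10^-17

Total volume = 226 + 222 = 448 mL.
[Mg^2+] = 4.7 × 10^-3 × (226/448) = 2.37 x 10^-3 M
[PO4^3-] = 7.6 × 10^-5 × (222/448) = 3.77 × 10^-5 M
Mg3(PO4)2(s) ⇌ 3 Mg^2+ + 2 PO4^3-, so Q = [Mg^2+]^3[PO4^3-]^2
Q = (2.37 × 10^-3)^3(3.77 x 10^-5)^2 = 1.9 × 10^-17
Q > Ksp, so Mg3(PO4)2 will precipitate.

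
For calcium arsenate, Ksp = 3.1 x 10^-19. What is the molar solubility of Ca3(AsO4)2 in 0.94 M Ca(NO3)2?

3.1 x 10^-10 M

Ca3(AsO4)2(s) ⇌ 3 Ca^2+ + 2 AsO4^3-
Ksp = [Ca^2+]^3[AsO4^3-]^2
Let s = moles of Ca3(AsO4)2 that dissolve per litre. [Ca^2+] = 0.94 + 3s ≈ 0.94, [AsO4^3-] = 2s (since Ca^2+ from Ca(NO3)2 dominates).
Ksp ≈ (0.94)^3 × (2s)^2
s = 3.1 × 10^-10 M
Check: 3s = 9.2 × 10^-10 ≪ 0.94, so the approximation is valid.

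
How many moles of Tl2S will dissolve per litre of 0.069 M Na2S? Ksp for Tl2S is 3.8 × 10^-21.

Tl2S(s) <=> 2 Tl^+(aq) + S^2-(aq)
Ksp = [Tl^+]^2[S^2-]
Let s be the molar solubility in this solution. [Tl^+] = 2s, [S^2-] = 0.069 + s ≈ 0.069 (common-ion effect: S^2- is already 0.069 M).
Ksp ≈ (2s)^2 × 0.069
s = 1.2 × 10^-10 M
Check: s = 1.2 × 10^-10 ≪ 0.069, so the approximation is valid.

s ≈ 1.2 × 10^-10 M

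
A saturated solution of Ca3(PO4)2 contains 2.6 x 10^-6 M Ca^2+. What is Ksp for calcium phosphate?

Ca3(PO4)2(s) ⇌ 3 Ca^2+ + 2 PO4^3-
Stoichiometry gives [PO4^3-] = (2/3)[Ca^2+] = 1.73 x 10^-6 M.
Ksp = [Ca^2+]^3[PO4^3-]^2
Ksp = (2.6 x 10^-6)^3 × (1.73 x 10^-6)^2 = 5.3 × 10^-29

5.3 × 10^-29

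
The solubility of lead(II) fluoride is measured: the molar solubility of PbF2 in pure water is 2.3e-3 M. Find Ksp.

PbF2(s) <=> Pb^2+ + 2 F^-
If s mol/L of PbF2 dissolves, [Pb^2+] = s and [F^-] = 2s.
Ksp = [Pb^2+][F^-]^2
So Ksp = s × (2s)^2 = 4s^3
With s = 2.3 × 10^-3: Ksp = 4.9 × 10^-8

4.9 x 10^-8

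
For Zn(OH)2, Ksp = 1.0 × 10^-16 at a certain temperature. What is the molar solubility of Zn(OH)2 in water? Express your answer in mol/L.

2.9e-6 M

Zn(OH)2(s) <=> Zn^2+ + 2 OH^-
Ksp = [Zn^2+][OH^-]^2
If s mol/L of Zn(OH)2 dissolves, [Zn^2+] = s and [OH^-] = 2s.
Ksp = s(2s)^2 = 4s^3
s^3 = 1.0 × 10^-16 / 4, so s = 2.9 × 10^-6 M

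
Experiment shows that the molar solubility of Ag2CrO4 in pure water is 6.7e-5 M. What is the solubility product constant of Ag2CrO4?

1.2e-12

Ag2CrO4(s) ⇌ 2 Ag^+(aq) + CrO4^2-(aq)
Let s = molar solubility. Then [Ag^+] = 2s and [CrO4^2-] = s.
Ksp = [Ag^+]^2[CrO4^2-]
Ksp = (2s)^2s = 4s^3
Ksp = 4 × (6.7 x 10^-5)^3 = 1.2 × 10^-12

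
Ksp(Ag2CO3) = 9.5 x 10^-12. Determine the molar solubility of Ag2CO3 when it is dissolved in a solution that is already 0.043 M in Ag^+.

Ag2CO3(s) <=> 2 Ag^+ + CO3^2-
Ksp = [Ag^+]^2[CO3^2-]
Let s be the molar solubility in this solution. [Ag^+] = 0.043 + 2s ≈ 0.043, [CO3^2-] = s (common-ion effect: Ag^+ is already 0.043 M).
Ksp ≈ (0.043)^2 × s
s = 5.1 × 10^-9 M
Check: 2s = 1.0 x 10^-8 ≪ 0.043, so the approximation is valid.

s = 5.1 × 10^-9 M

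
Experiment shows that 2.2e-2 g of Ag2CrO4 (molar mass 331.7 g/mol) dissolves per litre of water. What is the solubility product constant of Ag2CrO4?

Ksp ≈ 1.2 × 10^-12

Molar solubility s = (2.2 x 10^-2 g/L) / (331.7 g/mol) = 6.63 × 10^-5 M.
Ag2CrO4(s) ⇌ 2 Ag^+ + CrO4^2-
If s mol/L of Ag2CrO4 dissolves, [Ag^+] = 2s and [CrO4^2-] = s.
Ksp = [Ag^+]^2[CrO4^2-]
Substituting: Ksp = (2s)^2s = 4s^3
With s = 6.63 x 10^-5: Ksp = 1.2 × 10^-12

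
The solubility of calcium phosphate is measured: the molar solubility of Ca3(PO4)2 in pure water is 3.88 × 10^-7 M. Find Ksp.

Ksp = 9.50 x 10^-31

Ca3(PO4)2(s) <=> 3 Ca^2+(aq) + 2 PO4^3-(aq)
With molar solubility s: [Ca^2+] = 3s, [PO4^3-] = 2s.
Ksp = [Ca^2+]^3[PO4^3-]^2
So Ksp = (3s)^3 × (2s)^2 = 108s^5
Ksp = 108 × (3.88 × 10^-7)^5 = 9.50 x 10^-31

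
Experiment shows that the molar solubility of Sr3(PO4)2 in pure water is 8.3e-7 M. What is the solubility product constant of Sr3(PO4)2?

Sr3(PO4)2(s) ⇌ 3 Sr^2+(aq) + 2 PO4^3-(aq)
For each mole of Sr3(PO4)2 that dissolves: [Sr^2+] = 3s, [PO4^3-] = 2s.
Ksp = [Sr^2+]^3[PO4^3-]^2
So Ksp = (3s)^3 × (2s)^2 = 108s^5
Ksp = 108 × (8.3 × 10^-7)^5 = 4.3 x 10^-29

4.3 × 10^-29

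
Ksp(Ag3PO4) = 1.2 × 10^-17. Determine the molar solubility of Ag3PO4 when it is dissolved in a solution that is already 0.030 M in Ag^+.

Ag3PO4(s) ⇌ 3 Ag^+(aq) + PO4^3-(aq)
Ksp = [Ag^+]^3[PO4^3-]
Let s = moles of Ag3PO4 that dissolve per litre. [Ag^+] = 0.030 + 3s ≈ 0.030, [PO4^3-] = s (Ksp is small, so little additional dissolves).
Ksp ≈ (0.030)^3 × s
s = 4.4 × 10^-13 M
Check: 3s = 1.3 × 10^-12 ≪ 0.030, so the approximation is valid.

4.4 × 10^-13 M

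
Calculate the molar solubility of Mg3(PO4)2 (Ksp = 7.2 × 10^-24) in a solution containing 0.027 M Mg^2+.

Mg3(PO4)2(s) ⇌ 3 Mg^2+(aq) + 2 PO4^3-(aq)
Ksp = [Mg^2+]^3[PO4^3-]^2
If s mol/L dissolves here, [Mg^2+] = 0.027 + 3s ≈ 0.027, [PO4^3-] = 2s (since the Mg^2+ already present dominates).
Ksp ≈ (0.027)^3 × (2s)^2
s = 3.0 × 10^-10 M
Check: 3s = 9.1 x 10^-10 ≪ 0.027, so the approximation is valid.

3.0 × 10^-10 M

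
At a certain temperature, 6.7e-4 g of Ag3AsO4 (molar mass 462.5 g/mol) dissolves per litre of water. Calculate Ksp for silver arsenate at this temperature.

Ksp ≈ 1.2 × 10^-22

Molar solubility s = (6.7 x 10^-4 g/L) / (462.5 g/mol) = 1.45 × 10^-6 M.
Ag3AsO4(s) ⇌ 3 Ag^+(aq) + AsO4^3-(aq)
Let s = molar solubility. Then [Ag^+] = 3s and [AsO4^3-] = s.
Ksp = [Ag^+]^3[AsO4^3-]
Substituting: Ksp = (3s)^3s = 27s^4
With s = 1.45 × 10^-6: Ksp = 1.2 x 10^-22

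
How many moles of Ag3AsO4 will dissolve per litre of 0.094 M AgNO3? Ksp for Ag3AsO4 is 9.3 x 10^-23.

s ≈ 1.1e-19 M

Ag3AsO4(s) <=> 3 Ag^+ + AsO4^3-
Ksp = [Ag^+]^3[AsO4^3-]
Let s = moles of Ag3AsO4 that dissolve per litre. [Ag^+] = 0.094 + 3s ≈ 0.094, [AsO4^3-] = s (common-ion effect: Ag^+ is already 0.094 M).
Ksp ≈ (0.094)^3 × s
s = 1.1 × 10^-19 M
Check: 3s = 3.4 x 10^-19 ≪ 0.094, so the approximation is valid.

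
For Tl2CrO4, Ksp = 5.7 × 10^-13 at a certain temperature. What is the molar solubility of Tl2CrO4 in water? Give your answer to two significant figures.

Tl2CrO4(s) <=> 2 Tl^+ + CrO4^2-
Ksp = [Tl^+]^2[CrO4^2-]
For each mole of Tl2CrO4 that dissolves: [Tl^+] = 2s, [CrO4^2-] = s.
Substituting: Ksp = (2s)^2s = 4s^3
s^3 = 5.7 × 10^-13 / 4, so s = 5.2 x 10^-5 M

s = 5.2 × 10^-5 M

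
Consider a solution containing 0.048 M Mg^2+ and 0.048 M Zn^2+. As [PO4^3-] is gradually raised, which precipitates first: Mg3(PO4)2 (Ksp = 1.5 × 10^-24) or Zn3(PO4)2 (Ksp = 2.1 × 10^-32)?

Zn3(PO4)2

Each salt begins to precipitate when Q = Ksp, i.e. when [PO4^3-] reaches its threshold.
For Mg3(PO4)2: 1.5 × 10^-24 = (0.048)^3 × [PO4^3-]^2  ⇒  [PO4^3-] = 1.2 x 10^-10 M.
For Zn3(PO4)2: 2.1 × 10^-32 = (0.048)^3 × [PO4^3-]^2  ⇒  [PO4^3-] = 1.4 × 10^-14 M.
The salt with the lower threshold [PO4^3-] precipitates first: Zn3(PO4)2.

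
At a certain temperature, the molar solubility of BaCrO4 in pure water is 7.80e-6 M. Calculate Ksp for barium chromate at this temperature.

6.08e-11

BaCrO4(s) ⇌ Ba^2+ + CrO4^2-
Let s = molar solubility. Then [Ba^2+] = s and [CrO4^2-] = s.
Ksp = [Ba^2+][CrO4^2-]
Ksp = (s)(s) = s^2
With s = 7.80 × 10^-6: Ksp = 6.08 × 10^-11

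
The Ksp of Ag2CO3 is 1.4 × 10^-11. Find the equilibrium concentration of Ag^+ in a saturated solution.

Ag2CO3(s) ⇌ 2 Ag^+ + CO3^2-
Ksp = [Ag^+]^2[CO3^2-]
For each mole of Ag2CO3 that dissolves: [Ag^+] = 2s, [CO3^2-] = s.
Substituting: Ksp = (2s)^2s = 4s^3
s = (1.4 × 10^-11 / 4)^(1/3) = 1.52 × 10^-4 M
[Ag^+] = 2s = 3.0 x 10^-4 M

[Ag^+] ≈ 3.0e-4 M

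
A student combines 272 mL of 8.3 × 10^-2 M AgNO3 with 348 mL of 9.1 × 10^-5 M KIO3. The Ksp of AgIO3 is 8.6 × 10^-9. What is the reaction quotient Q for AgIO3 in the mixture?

1.9 × 10^-6

Total volume = 272 + 348 = 620 mL.
[Ag^+] = 8.3 × 10^-2 × (272/620) = 3.64 x 10^-2 M
[IO3^-] = 9.1 × 10^-5 × (348/620) = 5.11 x 10^-5 M
AgIO3(s) <=> Ag^+(aq) + IO3^-(aq), so Q = [Ag^+][IO3^-]
Q = (3.64 × 10^-2)(5.11 × 10^-5) = 1.9 × 10^-6
Q > Ksp, so AgIO3 will precipitate.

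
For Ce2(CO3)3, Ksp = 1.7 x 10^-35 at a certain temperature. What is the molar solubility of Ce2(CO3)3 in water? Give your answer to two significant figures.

Ce2(CO3)3(s) ⇌ 2 Ce^3+(aq) + 3 CO3^2-(aq)
Ksp = [Ce^3+]^2[CO3^2-]^3
With molar solubility s: [Ce^3+] = 2s, [CO3^2-] = 3s.
Substituting: Ksp = (2s)^2(3s)^3 = 108s^5
s = (1.7 x 10^-35 / 108)^(1/5) = 4.4 × 10^-8 M

4.4e-8 M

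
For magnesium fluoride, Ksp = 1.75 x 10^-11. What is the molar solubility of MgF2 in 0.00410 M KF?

MgF2(s) ⇌ Mg^2+ + 2 F^-
Ksp = [Mg^2+][F^-]^2
Let s be the molar solubility in this solution. [Mg^2+] = s, [F^-] = 0.00410 + 2s ≈ 0.00410 (common-ion effect: F^- is already 0.00410 M).
Ksp ≈ s × (0.00410)^2
s = 1.04 x 10^-6 M
Check: 2s = 2.1 x 10^-6 ≪ 0.00410, so the approximation is valid.

s ≈ 1.04e-6 M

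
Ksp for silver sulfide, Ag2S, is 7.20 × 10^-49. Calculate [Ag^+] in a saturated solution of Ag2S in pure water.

Ag2S(s) ⇌ 2 Ag^+ + S^2-
Ksp = [Ag^+]^2[S^2-]
Let s = molar solubility. Then [Ag^+] = 2s and [S^2-] = s.
Substituting: Ksp = (2s)^2s = 4s^3
Solving, s = (7.20 × 10^-49/4)^(1/3) = 5.646 x 10^-17 M
[Ag^+] = 2s = 1.13 x 10^-16 M

[Ag^+] ≈ 1.13 x 10^-16 M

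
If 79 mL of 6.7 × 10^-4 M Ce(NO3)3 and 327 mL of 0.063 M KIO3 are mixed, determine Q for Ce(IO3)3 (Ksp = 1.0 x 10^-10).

Q = 1.7 × 10^-8

Total volume = 79 + 327 = 406 mL.
[Ce^3+] = 6.7 × 10^-4 × (79/406) = 1.30 × 10^-4 M
[IO3^-] = 6.3 × 10^-2 × (327/406) = 5.07 x 10^-2 M
Ce(IO3)3(s) ⇌ Ce^3+(aq) + 3 IO3^-(aq), so Q = [Ce^3+][IO3^-]^3
Q = (1.30 × 10^-4)(5.07 × 10^-2)^3 = 1.7 × 10^-8
Q > Ksp, so Ce(IO3)3 will precipitate.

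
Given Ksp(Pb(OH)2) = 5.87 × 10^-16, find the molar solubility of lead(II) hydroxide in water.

Pb(OH)2(s) ⇌ Pb^2+ + 2 OH^-
Ksp = [Pb^2+][OH^-]^2
For each mole of Pb(OH)2 that dissolves: [Pb^2+] = s, [OH^-] = 2s.
So Ksp = s × (2s)^2 = 4s^3
Solving, s = (5.87 × 10^-16/4)^(1/3) = 5.27 × 10^-6 M

s = 5.27 x 10^-6 M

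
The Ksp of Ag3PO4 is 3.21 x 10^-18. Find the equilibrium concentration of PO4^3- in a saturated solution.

Ag3PO4(s) <=> 3 Ag^+ + PO4^3-
Ksp = [Ag^+]^3[PO4^3-]
Let s = molar solubility. Then [Ag^+] = 3s and [PO4^3-] = s.
So Ksp = (3s)^3 × s = 27s^4
s = (3.21 x 10^-18 / 27)^(1/4) = 1.857 × 10^-5 M
[PO4^3-] = s = 1.86 × 10^-5 M

1.86 × 10^-5 M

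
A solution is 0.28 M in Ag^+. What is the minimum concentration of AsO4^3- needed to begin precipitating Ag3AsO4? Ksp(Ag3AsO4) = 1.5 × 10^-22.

Ag3AsO4(s) <=> 3 Ag^+ + AsO4^3-
Ksp = [Ag^+]^3[AsO4^3-]
Precipitation begins when Q = Ksp. With [Ag^+] = 0.28 M:
1.5 × 10^-22 = (0.28)^3 × [AsO4^3-]
[AsO4^3-] = (1.5 × 10^-22 / 2.20 × 10^-2) = 6.8 × 10^-21 M

[AsO4^3-] = 6.8 × 10^-21 M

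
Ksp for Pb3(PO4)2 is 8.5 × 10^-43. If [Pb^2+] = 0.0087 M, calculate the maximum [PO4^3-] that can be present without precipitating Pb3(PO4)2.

Pb3(PO4)2(s) <=> 3 Pb^2+(aq) + 2 PO4^3-(aq)
Ksp = [Pb^2+]^3[PO4^3-]^2
Precipitation begins when Q = Ksp. With [Pb^2+] = 0.0087 M:
8.5 × 10^-43 = (0.0087)^3 × [PO4^3-]^2
[PO4^3-] = (8.5 × 10^-43 / 6.59 x 10^-7)^(1/2) = 1.1 × 10^-18 M

[PO4^3-] ≈ 1.1 x 10^-18 M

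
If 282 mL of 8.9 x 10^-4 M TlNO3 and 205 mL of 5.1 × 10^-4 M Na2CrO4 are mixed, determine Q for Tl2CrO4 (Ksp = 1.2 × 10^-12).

Q = 5.7 × 10^-11

Total volume = 282 + 205 = 487 mL.
[Tl^+] = 8.9 × 10^-4 × (282/487) = 5.15 x 10^-4 M
[CrO4^2-] = 5.1 x 10^-4 × (205/487) = 2.15 × 10^-4 M
Tl2CrO4(s) ⇌ 2 Tl^+(aq) + CrO4^2-(aq), so Q = [Tl^+]^2[CrO4^2-]
Q = (5.15 × 10^-4)^2(2.15 × 10^-4) = 5.7 x 10^-11
Q > Ksp, so Tl2CrO4 will precipitate.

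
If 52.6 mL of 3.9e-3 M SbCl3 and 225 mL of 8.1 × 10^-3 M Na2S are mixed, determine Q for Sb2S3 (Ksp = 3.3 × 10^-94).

Total volume = 52.6 + 225 = 277.6 mL.
[Sb^3+] = 3.9 x 10^-3 × (52.6/277.6) = 7.39 × 10^-4 M
[S^2-] = 8.1 × 10^-3 × (225/277.6) = 6.57 × 10^-3 M
Sb2S3(s) ⇌ 2 Sb^3+(aq) + 3 S^2-(aq), so Q = [Sb^3+]^2[S^2-]^3
Q = (7.39 × 10^-4)^2(6.57 × 10^-3)^3 = 1.5 x 10^-13
Q > Ksp, so Sb2S3 will precipitate.

1.5 x 10^-13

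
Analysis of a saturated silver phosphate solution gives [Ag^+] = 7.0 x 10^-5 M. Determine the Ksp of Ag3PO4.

Ag3PO4(s) ⇌ 3 Ag^+(aq) + PO4^3-(aq)
Stoichiometry gives [PO4^3-] = (1/3)[Ag^+] = 2.33 × 10^-5 M.
Ksp = [Ag^+]^3[PO4^3-]
Ksp = (7.0 x 10^-5)^3 × 2.33 × 10^-5 = 8.0 × 10^-18

Ksp = 8.0e-18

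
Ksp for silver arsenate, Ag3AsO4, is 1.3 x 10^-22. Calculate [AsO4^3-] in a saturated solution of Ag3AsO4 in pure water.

Ag3AsO4(s) <=> 3 Ag^+ + AsO4^3-
Ksp = [Ag^+]^3[AsO4^3-]
Let s = molar solubility. Then [Ag^+] = 3s and [AsO4^3-] = s.
Ksp = (3s)^3s = 27s^4
s = (1.3 x 10^-22 / 27)^(1/4) = 1.48 x 10^-6 M
[AsO4^3-] = s = 1.5 × 10^-6 M

1.5 × 10^-6 M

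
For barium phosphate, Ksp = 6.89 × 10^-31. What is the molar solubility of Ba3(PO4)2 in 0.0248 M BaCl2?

Ba3(PO4)2(s) ⇌ 3 Ba^2+(aq) + 2 PO4^3-(aq)
Ksp = [Ba^2+]^3[PO4^3-]^2
If s mol/L dissolves here, [Ba^2+] = 0.0248 + 3s ≈ 0.0248, [PO4^3-] = 2s (common-ion effect: Ba^2+ is already 0.0248 M).
Ksp ≈ (0.0248)^3 × (2s)^2
s = 1.06 × 10^-13 M
Check: 3s = 3.2 x 10^-13 ≪ 0.0248, so the approximation is valid.

s ≈ 1.06 × 10^-13 M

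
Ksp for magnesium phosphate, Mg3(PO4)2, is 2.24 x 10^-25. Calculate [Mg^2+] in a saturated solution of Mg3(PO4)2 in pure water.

Mg3(PO4)2(s) ⇌ 3 Mg^2+ + 2 PO4^3-
Ksp = [Mg^2+]^3[PO4^3-]^2
If s mol/L of Mg3(PO4)2 dissolves, [Mg^2+] = 3s and [PO4^3-] = 2s.
Ksp = (3s)^3(2s)^2 = 108s^5
Solving, s = (2.24 x 10^-25/108)^(1/5) = 4.606 x 10^-6 M
[Mg^2+] = 3s = 1.38 x 10^-5 M

[Mg^2+] = 1.38 × 10^-5 M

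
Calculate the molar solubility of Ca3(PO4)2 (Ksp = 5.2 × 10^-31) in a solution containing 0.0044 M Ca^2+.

Ca3(PO4)2(s) <=> 3 Ca^2+(aq) + 2 PO4^3-(aq)
Ksp = [Ca^2+]^3[PO4^3-]^2
If s mol/L dissolves here, [Ca^2+] = 0.0044 + 3s ≈ 0.0044, [PO4^3-] = 2s (common-ion effect: Ca^2+ is already 0.0044 M).
Ksp ≈ (0.0044)^3 × (2s)^2
s = 1.2 × 10^-12 M
Check: 3s = 3.7 × 10^-12 ≪ 0.0044, so the approximation is valid.

s ≈ 1.2e-12 M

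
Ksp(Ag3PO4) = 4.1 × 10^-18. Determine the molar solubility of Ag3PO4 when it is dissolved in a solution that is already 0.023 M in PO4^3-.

Ag3PO4(s) ⇌ 3 Ag^+ + PO4^3-
Ksp = [Ag^+]^3[PO4^3-]
Let s = moles of Ag3PO4 that dissolve per litre. [Ag^+] = 3s, [PO4^3-] = 0.023 + s ≈ 0.023 (common-ion effect: PO4^3- is already 0.023 M).
Ksp ≈ (3s)^3 × 0.023
s = 1.9 × 10^-6 M
Check: s = 1.9 × 10^-6 ≪ 0.023, so the approximation is valid.

1.9e-6 M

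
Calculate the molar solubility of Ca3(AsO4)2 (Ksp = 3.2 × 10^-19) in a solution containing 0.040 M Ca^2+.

Ca3(AsO4)2(s) ⇌ 3 Ca^2+(aq) + 2 AsO4^3-(aq)
Ksp = [Ca^2+]^3[AsO4^3-]^2
If s mol/L dissolves here, [Ca^2+] = 0.040 + 3s ≈ 0.040, [AsO4^3-] = 2s (Ksp is small, so little additional dissolves).
Ksp ≈ (0.040)^3 × (2s)^2
s = 3.5 x 10^-8 M
Check: 3s = 1.1 × 10^-7 ≪ 0.040, so the approximation is valid.

s = 3.5 x 10^-8 M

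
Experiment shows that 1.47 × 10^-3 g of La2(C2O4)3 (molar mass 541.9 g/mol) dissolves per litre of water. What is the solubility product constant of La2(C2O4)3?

1.59e-26

Molar solubility s = (1.47 x 10^-3 g/L) / (541.9 g/mol) = 2.713 x 10^-6 M.
La2(C2O4)3(s) ⇌ 2 La^3+ + 3 C2O4^2-
If s mol/L of La2(C2O4)3 dissolves, [La^3+] = 2s and [C2O4^2-] = 3s.
Ksp = [La^3+]^2[C2O4^2-]^3
Substituting: Ksp = (2s)^2(3s)^3 = 108s^5
Ksp = 108 × (2.713 × 10^-6)^5 = 1.59 × 10^-26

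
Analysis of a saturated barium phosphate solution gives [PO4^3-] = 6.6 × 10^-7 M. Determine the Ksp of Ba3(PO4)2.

Ksp ≈ 4.2 × 10^-31

Ba3(PO4)2(s) <=> 3 Ba^2+ + 2 PO4^3-
Stoichiometry gives [Ba^2+] = (3/2)[PO4^3-] = 9.90 × 10^-7 M.
Ksp = [Ba^2+]^3[PO4^3-]^2
Ksp = (9.90 x 10^-7)^3 × (6.6 × 10^-7)^2 = 4.2 × 10^-31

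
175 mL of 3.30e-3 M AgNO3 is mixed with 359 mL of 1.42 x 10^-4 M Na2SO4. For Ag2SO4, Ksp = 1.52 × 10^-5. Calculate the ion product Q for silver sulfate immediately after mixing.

Total volume = 175 + 359 = 534 mL.
[Ag^+] = 3.30 x 10^-3 × (175/534) = 1.081 x 10^-3 M
[SO4^2-] = 1.42 x 10^-4 × (359/534) = 9.546 × 10^-5 M
Ag2SO4(s) ⇌ 2 Ag^+ + SO4^2-, so Q = [Ag^+]^2[SO4^2-]
Q = (1.081 x 10^-3)^2(9.546 x 10^-5) = 1.12 × 10^-10
Q < Ksp, so no precipitate of Ag2SO4 forms.

Q = 1.12 × 10^-10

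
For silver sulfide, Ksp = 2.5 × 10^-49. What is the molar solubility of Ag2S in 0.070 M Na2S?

Ag2S(s) <=> 2 Ag^+ + S^2-
Ksp = [Ag^+]^2[S^2-]
Let s be the molar solubility in this solution. [Ag^+] = 2s, [S^2-] = 0.070 + s ≈ 0.070 (common-ion effect: S^2- is already 0.070 M).
Ksp ≈ (2s)^2 × 0.070
s = 9.4 × 10^-25 M
Check: s = 9.4 x 10^-25 ≪ 0.070, so the approximation is valid.

s ≈ 9.4 × 10^-25 M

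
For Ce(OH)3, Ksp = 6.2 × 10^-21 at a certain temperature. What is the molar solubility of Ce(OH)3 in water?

Ce(OH)3(s) ⇌ Ce^3+ + 3 OH^-
Ksp = [Ce^3+][OH^-]^3
Let s = molar solubility. Then [Ce^3+] = s and [OH^-] = 3s.
Ksp = s(3s)^3 = 27s^4
s = (6.2 × 10^-21 / 27)^(1/4) = 3.9 × 10^-6 M

s ≈ 3.9e-6 M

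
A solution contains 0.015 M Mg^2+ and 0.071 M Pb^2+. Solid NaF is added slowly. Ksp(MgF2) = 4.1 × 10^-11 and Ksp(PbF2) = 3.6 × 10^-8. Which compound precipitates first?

MgF2

Each salt begins to precipitate when Q = Ksp, i.e. when [F^-] reaches its threshold.
For MgF2: 4.1 × 10^-11 = 0.015 × [F^-]^2  ⇒  [F^-] = 5.2 × 10^-5 M.
For PbF2: 3.6 × 10^-8 = 0.071 × [F^-]^2  ⇒  [F^-] = 7.1 × 10^-4 M.
The salt with the lower threshold [F^-] precipitates first: MgF2.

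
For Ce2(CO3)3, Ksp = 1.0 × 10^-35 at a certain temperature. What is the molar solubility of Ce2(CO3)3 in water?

Ce2(CO3)3(s) <=> 2 Ce^3+(aq) + 3 CO3^2-(aq)
Ksp = [Ce^3+]^2[CO3^2-]^3
For each mole of Ce2(CO3)3 that dissolves: [Ce^3+] = 2s, [CO3^2-] = 3s.
So Ksp = (2s)^2 × (3s)^3 = 108s^5
s^5 = 1.0 × 10^-35 / 108, so s = 3.9 x 10^-8 M

3.9 x 10^-8 M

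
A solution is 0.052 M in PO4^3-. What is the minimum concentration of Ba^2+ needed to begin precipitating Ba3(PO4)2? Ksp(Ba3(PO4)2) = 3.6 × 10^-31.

5.1 × 10^-10 M

Ba3(PO4)2(s) ⇌ 3 Ba^2+(aq) + 2 PO4^3-(aq)
Ksp = [Ba^2+]^3[PO4^3-]^2
Precipitation begins when Q = Ksp. With [PO4^3-] = 0.052 M:
3.6 × 10^-31 = (0.052)^2 × [Ba^2+]^3
[Ba^2+] = (3.6 × 10^-31 / 2.70 × 10^-3)^(1/3) = 5.1 × 10^-10 M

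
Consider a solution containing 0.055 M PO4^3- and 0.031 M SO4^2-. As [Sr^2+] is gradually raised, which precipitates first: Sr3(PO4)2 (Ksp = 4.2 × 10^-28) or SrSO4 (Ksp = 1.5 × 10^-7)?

Precipitation of each salt starts when its ion product equals its Ksp.
For Sr3(PO4)2: 4.2 × 10^-28 = (0.055)^2 × [Sr^2+]^3  ⇒  [Sr^2+] = 5.2 x 10^-9 M.
For SrSO4: 1.5 × 10^-7 = 0.031 × [Sr^2+]  ⇒  [Sr^2+] = 4.8 × 10^-6 M.
The salt with the lower threshold [Sr^2+] precipitates first: Sr3(PO4)2.

Sr3(PO4)2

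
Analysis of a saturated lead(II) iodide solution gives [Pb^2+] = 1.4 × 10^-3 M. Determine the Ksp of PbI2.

Ksp ≈ 1.1 × 10^-8

PbI2(s) <=> Pb^2+(aq) + 2 I^-(aq)
Stoichiometry gives [I^-] = (2/1)[Pb^2+] = 2.80 × 10^-3 M.
Ksp = [Pb^2+][I^-]^2
Ksp = 1.4 × 10^-3 × (2.80 x 10^-3)^2 = 1.1 x 10^-8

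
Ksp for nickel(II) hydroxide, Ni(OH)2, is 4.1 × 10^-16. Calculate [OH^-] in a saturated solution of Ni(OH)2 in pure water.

[OH^-] = 9.4e-6 M

Ni(OH)2(s) <=> Ni^2+ + 2 OH^-
Ksp = [Ni^2+][OH^-]^2
If s mol/L of Ni(OH)2 dissolves, [Ni^2+] = s and [OH^-] = 2s.
Ksp = s(2s)^2 = 4s^3
s^3 = 4.1 × 10^-16 / 4, so s = 4.68 x 10^-6 M
[OH^-] = 2s = 9.4 × 10^-6 M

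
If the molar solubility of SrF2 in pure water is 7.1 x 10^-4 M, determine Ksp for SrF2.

SrF2(s) ⇌ Sr^2+(aq) + 2 F^-(aq)
With molar solubility s: [Sr^2+] = s, [F^-] = 2s.
Ksp = [Sr^2+][F^-]^2
Substituting: Ksp = s(2s)^2 = 4s^3
Ksp = 4 × (7.1 × 10^-4)^3 = 1.4 × 10^-9

1.4 × 10^-9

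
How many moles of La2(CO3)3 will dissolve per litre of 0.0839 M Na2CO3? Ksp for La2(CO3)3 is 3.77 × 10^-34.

3.99 x 10^-16 M

La2(CO3)3(s) <=> 2 La^3+(aq) + 3 CO3^2-(aq)
Ksp = [La^3+]^2[CO3^2-]^3
Let s be the molar solubility in this solution. [La^3+] = 2s, [CO3^2-] = 0.0839 + 3s ≈ 0.0839 (common-ion effect: CO3^2- is already 0.0839 M).
Ksp ≈ (2s)^2 × (0.0839)^3
s = 3.99 × 10^-16 M
Check: 3s = 1.2 × 10^-15 ≪ 0.0839, so the approximation is valid.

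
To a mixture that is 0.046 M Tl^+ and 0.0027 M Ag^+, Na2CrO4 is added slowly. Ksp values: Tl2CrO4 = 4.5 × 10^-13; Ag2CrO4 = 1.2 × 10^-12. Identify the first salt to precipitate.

Precipitation of each salt starts when its ion product equals its Ksp.
For Tl2CrO4: 4.5 × 10^-13 = (0.046)^2 × [CrO4^2-]  ⇒  [CrO4^2-] = 2.1 x 10^-10 M.
For Ag2CrO4: 1.2 × 10^-12 = (0.0027)^2 × [CrO4^2-]  ⇒  [CrO4^2-] = 1.6 x 10^-7 M.
The salt with the lower threshold [CrO4^2-] precipitates first: Tl2CrO4.

Tl2CrO4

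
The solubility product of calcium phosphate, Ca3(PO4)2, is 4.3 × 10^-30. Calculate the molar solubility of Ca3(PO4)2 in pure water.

s = 5.2 × 10^-7 M

Ca3(PO4)2(s) ⇌ 3 Ca^2+(aq) + 2 PO4^3-(aq)
Ksp = [Ca^2+]^3[PO4^3-]^2
With molar solubility s: [Ca^2+] = 3s, [PO4^3-] = 2s.
Substituting: Ksp = (3s)^3(2s)^2 = 108s^5
Solving, s = (4.3 × 10^-30/108)^(1/5) = 5.2 × 10^-7 M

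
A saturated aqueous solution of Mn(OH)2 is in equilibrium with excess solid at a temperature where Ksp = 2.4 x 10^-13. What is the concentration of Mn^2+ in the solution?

[Mn^2+] ≈ 3.9 × 10^-5 M

Mn(OH)2(s) ⇌ Mn^2+ + 2 OH^-
Ksp = [Mn^2+][OH^-]^2
With molar solubility s: [Mn^2+] = s, [OH^-] = 2s.
So Ksp = s × (2s)^2 = 4s^3
s = (2.4 x 10^-13 / 4)^(1/3) = 3.91 x 10^-5 M
[Mn^2+] = s = 3.9 × 10^-5 M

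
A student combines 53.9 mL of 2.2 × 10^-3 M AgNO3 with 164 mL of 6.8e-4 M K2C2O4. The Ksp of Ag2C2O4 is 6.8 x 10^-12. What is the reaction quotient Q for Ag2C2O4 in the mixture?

Total volume = 53.9 + 164 = 217.9 mL.
[Ag^+] = 2.2 × 10^-3 × (53.9/217.9) = 5.44 x 10^-4 M
[C2O4^2-] = 6.8 × 10^-4 × (164/217.9) = 5.12 × 10^-4 M
Ag2C2O4(s) ⇌ 2 Ag^+ + C2O4^2-, so Q = [Ag^+]^2[C2O4^2-]
Q = (5.44 × 10^-4)^2(5.12 x 10^-4) = 1.5 x 10^-10
Q > Ksp, so Ag2C2O4 will precipitate.

1.5e-10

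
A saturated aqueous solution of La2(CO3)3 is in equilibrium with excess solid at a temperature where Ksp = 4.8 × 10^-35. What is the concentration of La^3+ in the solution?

La2(CO3)3(s) <=> 2 La^3+ + 3 CO3^2-
Ksp = [La^3+]^2[CO3^2-]^3
For each mole of La2(CO3)3 that dissolves: [La^3+] = 2s, [CO3^2-] = 3s.
Substituting: Ksp = (2s)^2(3s)^3 = 108s^5
s^5 = 4.8 × 10^-35 / 108, so s = 5.36 × 10^-8 M
[La^3+] = 2s = 1.1 × 10^-7 M

[La^3+] ≈ 1.1e-7 M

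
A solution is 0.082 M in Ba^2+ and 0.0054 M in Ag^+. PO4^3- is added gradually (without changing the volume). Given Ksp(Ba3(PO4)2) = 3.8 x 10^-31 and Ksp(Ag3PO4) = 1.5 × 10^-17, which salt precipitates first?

Ba3(PO4)2

Each salt begins to precipitate when Q = Ksp, i.e. when [PO4^3-] reaches its threshold.
For Ba3(PO4)2: 3.8 x 10^-31 = (0.082)^3 × [PO4^3-]^2  ⇒  [PO4^3-] = 2.6 × 10^-14 M.
For Ag3PO4: 1.5 × 10^-17 = (0.0054)^3 × [PO4^3-]  ⇒  [PO4^3-] = 9.5 × 10^-11 M.
The salt with the lower threshold [PO4^3-] precipitates first: Ba3(PO4)2.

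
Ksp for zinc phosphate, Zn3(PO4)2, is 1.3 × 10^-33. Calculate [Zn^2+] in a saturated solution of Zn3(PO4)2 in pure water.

[Zn^2+] = 3.1e-7 M

Zn3(PO4)2(s) <=> 3 Zn^2+ + 2 PO4^3-
Ksp = [Zn^2+]^3[PO4^3-]^2
With molar solubility s: [Zn^2+] = 3s, [PO4^3-] = 2s.
Ksp = (3s)^3(2s)^2 = 108s^5
s = (1.3 × 10^-33 / 108)^(1/5) = 1.04 x 10^-7 M
[Zn^2+] = 3s = 3.1 x 10^-7 M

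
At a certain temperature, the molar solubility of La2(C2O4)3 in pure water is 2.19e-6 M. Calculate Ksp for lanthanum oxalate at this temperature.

La2(C2O4)3(s) ⇌ 2 La^3+(aq) + 3 C2O4^2-(aq)
For each mole of La2(C2O4)3 that dissolves: [La^3+] = 2s, [C2O4^2-] = 3s.
Ksp = [La^3+]^2[C2O4^2-]^3
Substituting: Ksp = (2s)^2(3s)^3 = 108s^5
Ksp = 108 × (2.19 × 10^-6)^5 = 5.44 x 10^-27

Ksp ≈ 5.44 × 10^-27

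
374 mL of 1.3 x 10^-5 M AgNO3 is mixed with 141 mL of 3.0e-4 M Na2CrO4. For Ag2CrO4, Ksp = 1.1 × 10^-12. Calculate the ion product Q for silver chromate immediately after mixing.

Q = 7.3 × 10^-15

Total volume = 374 + 141 = 515 mL.
[Ag^+] = 1.3 × 10^-5 × (374/515) = 9.44 x 10^-6 M
[CrO4^2-] = 3.0 × 10^-4 × (141/515) = 8.21 × 10^-5 M
Ag2CrO4(s) <=> 2 Ag^+ + CrO4^2-, so Q = [Ag^+]^2[CrO4^2-]
Q = (9.44 × 10^-6)^2(8.21 × 10^-5) = 7.3 × 10^-15
Q < Ksp, so no precipitate of Ag2CrO4 forms.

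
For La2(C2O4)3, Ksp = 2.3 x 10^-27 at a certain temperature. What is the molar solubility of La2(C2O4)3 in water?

La2(C2O4)3(s) ⇌ 2 La^3+ + 3 C2O4^2-
Ksp = [La^3+]^2[C2O4^2-]^3
With molar solubility s: [La^3+] = 2s, [C2O4^2-] = 3s.
Substituting: Ksp = (2s)^2(3s)^3 = 108s^5
s^5 = 2.3 x 10^-27 / 108, so s = 1.8 × 10^-6 M

s ≈ 1.8 × 10^-6 M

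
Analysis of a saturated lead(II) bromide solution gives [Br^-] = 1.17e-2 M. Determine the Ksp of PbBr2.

PbBr2(s) ⇌ Pb^2+ + 2 Br^-
Stoichiometry gives [Pb^2+] = (1/2)[Br^-] = 5.850 x 10^-3 M.
Ksp = [Pb^2+][Br^-]^2
Ksp = 5.850 × 10^-3 × (1.17 x 10^-2)^2 = 8.01 x 10^-7

8.01e-7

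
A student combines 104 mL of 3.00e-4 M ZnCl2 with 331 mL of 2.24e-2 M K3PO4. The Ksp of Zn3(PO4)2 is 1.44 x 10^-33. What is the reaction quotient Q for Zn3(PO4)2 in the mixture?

Total volume = 104 + 331 = 435 mL.
[Zn^2+] = 3.00 x 10^-4 × (104/435) = 7.172 × 10^-5 M
[PO4^3-] = 2.24 x 10^-2 × (331/435) = 1.704 × 10^-2 M
Zn3(PO4)2(s) <=> 3 Zn^2+ + 2 PO4^3-, so Q = [Zn^2+]^3[PO4^3-]^2
Q = (7.172 × 10^-5)^3(1.704 x 10^-2)^2 = 1.07 × 10^-16
Q > Ksp, so Zn3(PO4)2 will precipitate.

1.07 x 10^-16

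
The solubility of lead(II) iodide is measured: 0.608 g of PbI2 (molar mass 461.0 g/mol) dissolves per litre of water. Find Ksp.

Ksp ≈ 9.18 × 10^-9

Molar solubility s = (6.08 × 10^-1 g/L) / (461.0 g/mol) = 1.319 x 10^-3 M.
PbI2(s) ⇌ Pb^2+(aq) + 2 I^-(aq)
With molar solubility s: [Pb^2+] = s, [I^-] = 2s.
Ksp = [Pb^2+][I^-]^2
Substituting: Ksp = s(2s)^2 = 4s^3
With s = 1.319 × 10^-3: Ksp = 9.18 × 10^-9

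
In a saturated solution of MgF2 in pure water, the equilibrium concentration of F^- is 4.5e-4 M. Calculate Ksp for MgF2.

Ksp ≈ 4.6 × 10^-11

MgF2(s) ⇌ Mg^2+(aq) + 2 F^-(aq)
Stoichiometry gives [Mg^2+] = (1/2)[F^-] = 2.25 x 10^-4 M.
Ksp = [Mg^2+][F^-]^2
Ksp = 2.25 x 10^-4 × (4.5 × 10^-4)^2 = 4.6 × 10^-11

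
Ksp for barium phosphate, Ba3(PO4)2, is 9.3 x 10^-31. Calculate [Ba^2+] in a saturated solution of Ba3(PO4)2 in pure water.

Ba3(PO4)2(s) ⇌ 3 Ba^2+(aq) + 2 PO4^3-(aq)
Ksp = [Ba^2+]^3[PO4^3-]^2
For each mole of Ba3(PO4)2 that dissolves: [Ba^2+] = 3s, [PO4^3-] = 2s.
Substituting: Ksp = (3s)^3(2s)^2 = 108s^5
s = (9.3 x 10^-31 / 108)^(1/5) = 3.86 × 10^-7 M
[Ba^2+] = 3s = 1.2 x 10^-6 M

[Ba^2+] = 1.2 x 10^-6 M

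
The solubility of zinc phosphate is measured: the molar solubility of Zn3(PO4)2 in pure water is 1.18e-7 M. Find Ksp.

Zn3(PO4)2(s) ⇌ 3 Zn^2+ + 2 PO4^3-
If s mol/L of Zn3(PO4)2 dissolves, [Zn^2+] = 3s and [PO4^3-] = 2s.
Ksp = [Zn^2+]^3[PO4^3-]^2
Substituting: Ksp = (3s)^3(2s)^2 = 108s^5
With s = 1.18 × 10^-7: Ksp = 2.47 × 10^-33

Ksp = 2.47 × 10^-33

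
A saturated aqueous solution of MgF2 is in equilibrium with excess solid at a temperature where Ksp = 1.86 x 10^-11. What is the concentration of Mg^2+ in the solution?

MgF2(s) ⇌ Mg^2+ + 2 F^-
Ksp = [Mg^2+][F^-]^2
With molar solubility s: [Mg^2+] = s, [F^-] = 2s.
Substituting: Ksp = s(2s)^2 = 4s^3
s^3 = 1.86 x 10^-11 / 4, so s = 1.669 x 10^-4 M
[Mg^2+] = s = 1.67 × 10^-4 M

[Mg^2+] = 1.67 × 10^-4 M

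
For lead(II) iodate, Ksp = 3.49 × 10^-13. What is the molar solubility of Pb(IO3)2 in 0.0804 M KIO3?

Pb(IO3)2(s) ⇌ Pb^2+(aq) + 2 IO3^-(aq)
Ksp = [Pb^2+][IO3^-]^2
Let s be the molar solubility in this solution. [Pb^2+] = s, [IO3^-] = 0.0804 + 2s ≈ 0.0804 (Ksp is small, so little additional dissolves).
Ksp ≈ s × (0.0804)^2
s = 5.40 × 10^-11 M
Check: 2s = 1.1 x 10^-10 ≪ 0.0804, so the approximation is valid.

5.40 × 10^-11 M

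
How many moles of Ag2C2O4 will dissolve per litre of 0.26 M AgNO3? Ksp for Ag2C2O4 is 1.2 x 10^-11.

Ag2C2O4(s) ⇌ 2 Ag^+(aq) + C2O4^2-(aq)
Ksp = [Ag^+]^2[C2O4^2-]
If s mol/L dissolves here, [Ag^+] = 0.26 + 2s ≈ 0.26, [C2O4^2-] = s (Ksp is small, so little additional dissolves).
Ksp ≈ (0.26)^2 × s
s = 1.8 × 10^-10 M
Check: 2s = 3.6 × 10^-10 ≪ 0.26, so the approximation is valid.

s = 1.8 × 10^-10 M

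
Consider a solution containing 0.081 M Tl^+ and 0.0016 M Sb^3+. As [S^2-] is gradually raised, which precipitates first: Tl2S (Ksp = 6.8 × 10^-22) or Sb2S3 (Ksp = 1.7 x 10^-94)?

Sb2S3

Each salt begins to precipitate when Q = Ksp, i.e. when [S^2-] reaches its threshold.
For Tl2S: 6.8 × 10^-22 = (0.081)^2 × [S^2-]  ⇒  [S^2-] = 1.0 × 10^-19 M.
For Sb2S3: 1.7 x 10^-94 = (0.0016)^2 × [S^2-]^3  ⇒  [S^2-] = 4.0 × 10^-30 M.
The salt with the lower threshold [S^2-] precipitates first: Sb2S3.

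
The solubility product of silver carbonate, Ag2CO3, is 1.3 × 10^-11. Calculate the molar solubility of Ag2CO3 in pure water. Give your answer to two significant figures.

1.5 x 10^-4 M

Ag2CO3(s) ⇌ 2 Ag^+ + CO3^2-
Ksp = [Ag^+]^2[CO3^2-]
For each mole of Ag2CO3 that dissolves: [Ag^+] = 2s, [CO3^2-] = s.
So Ksp = (2s)^2 × s = 4s^3
s^3 = 1.3 × 10^-11 / 4, so s = 1.5 × 10^-4 M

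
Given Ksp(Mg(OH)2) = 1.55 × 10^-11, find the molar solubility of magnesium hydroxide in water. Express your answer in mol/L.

s = 1.57e-4 M

Mg(OH)2(s) ⇌ Mg^2+ + 2 OH^-
Ksp = [Mg^2+][OH^-]^2
Let s = molar solubility. Then [Mg^2+] = s and [OH^-] = 2s.
Ksp = s(2s)^2 = 4s^3
s^3 = 1.55 × 10^-11 / 4, so s = 1.57 × 10^-4 M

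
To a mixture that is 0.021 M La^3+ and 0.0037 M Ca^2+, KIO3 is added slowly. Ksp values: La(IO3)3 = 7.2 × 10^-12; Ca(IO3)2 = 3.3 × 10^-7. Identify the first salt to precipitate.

Each salt begins to precipitate when Q = Ksp, i.e. when [IO3^-] reaches its threshold.
For La(IO3)3: 7.2 × 10^-12 = 0.021 × [IO3^-]^3  ⇒  [IO3^-] = 7.0 x 10^-4 M.
For Ca(IO3)2: 3.3 × 10^-7 = 0.0037 × [IO3^-]^2  ⇒  [IO3^-] = 9.4 × 10^-3 M.
The salt with the lower threshold [IO3^-] precipitates first: La(IO3)3.

La(IO3)3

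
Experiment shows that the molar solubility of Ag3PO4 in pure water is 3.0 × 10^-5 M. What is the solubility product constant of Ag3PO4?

Ksp ≈ 2.2 × 10^-17

Ag3PO4(s) <=> 3 Ag^+(aq) + PO4^3-(aq)
With molar solubility s: [Ag^+] = 3s, [PO4^3-] = s.
Ksp = [Ag^+]^3[PO4^3-]
Ksp = (3s)^3s = 27s^4
Ksp = 27 × (3.0 x 10^-5)^4 = 2.2 x 10^-17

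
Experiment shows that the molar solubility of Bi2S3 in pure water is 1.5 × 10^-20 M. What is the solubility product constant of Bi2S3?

Bi2S3(s) ⇌ 2 Bi^3+(aq) + 3 S^2-(aq)
If s mol/L of Bi2S3 dissolves, [Bi^3+] = 2s and [S^2-] = 3s.
Ksp = [Bi^3+]^2[S^2-]^3
So Ksp = (2s)^2 × (3s)^3 = 108s^5
With s = 1.5 x 10^-20: Ksp = 8.2 × 10^-98

Ksp = 8.2e-98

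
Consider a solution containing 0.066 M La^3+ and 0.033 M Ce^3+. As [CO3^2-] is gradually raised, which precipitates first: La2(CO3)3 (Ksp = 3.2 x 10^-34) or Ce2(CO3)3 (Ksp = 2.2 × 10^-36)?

Ce2(CO3)3

Precipitation of each salt starts when its ion product equals its Ksp.
For La2(CO3)3: 3.2 x 10^-34 = (0.066)^2 × [CO3^2-]^3  ⇒  [CO3^2-] = 4.2 x 10^-11 M.
For Ce2(CO3)3: 2.2 × 10^-36 = (0.033)^2 × [CO3^2-]^3  ⇒  [CO3^2-] = 1.3 × 10^-11 M.
The salt with the lower threshold [CO3^2-] precipitates first: Ce2(CO3)3.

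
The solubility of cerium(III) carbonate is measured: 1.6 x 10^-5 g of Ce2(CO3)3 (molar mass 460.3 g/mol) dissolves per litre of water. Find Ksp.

Molar solubility s = (1.6 × 10^-5 g/L) / (460.3 g/mol) = 3.48 × 10^-8 M.
Ce2(CO3)3(s) ⇌ 2 Ce^3+ + 3 CO3^2-
Let s = molar solubility. Then [Ce^3+] = 2s and [CO3^2-] = 3s.
Ksp = [Ce^3+]^2[CO3^2-]^3
So Ksp = (2s)^2 × (3s)^3 = 108s^5
With s = 3.48 × 10^-8: Ksp = 5.5 × 10^-36

Ksp ≈ 5.5e-36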